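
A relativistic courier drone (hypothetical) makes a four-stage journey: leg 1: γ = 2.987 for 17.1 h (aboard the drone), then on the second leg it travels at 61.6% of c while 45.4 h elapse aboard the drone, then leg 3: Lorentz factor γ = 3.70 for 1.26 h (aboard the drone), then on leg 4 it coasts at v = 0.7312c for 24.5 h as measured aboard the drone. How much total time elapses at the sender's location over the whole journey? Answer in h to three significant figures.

Δt = 149 h

Leg 1: γ = 2.987; Δt_1 = 2.987 × 17.1 = 51.08 h.
Leg 2: β = 0.616; γ = 1/√(1 − 0.616²) = 1/√0.6205 = 1.269; Δt_2 = 1.269 × 45.4 = 57.63 h.
Leg 3: γ = 3.70; Δt_3 = 3.700 × 1.26 = 4.662 h.
Leg 4: γ = 1/√(1 − 0.7312²) = 1/√0.4653 = 1.466; Δt_4 = 1.466 × 24.5 = 35.92 h.
Total: 51.08 + 57.63 + 4.662 + 35.92 h.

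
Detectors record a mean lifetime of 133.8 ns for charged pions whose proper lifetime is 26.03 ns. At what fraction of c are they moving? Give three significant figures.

γ = Δt/τ₀ = 133.8/26.03 = 5.140
β = √(1 − 1/γ²) = √(1 − 0.03785) = √0.9622

v = 0.981c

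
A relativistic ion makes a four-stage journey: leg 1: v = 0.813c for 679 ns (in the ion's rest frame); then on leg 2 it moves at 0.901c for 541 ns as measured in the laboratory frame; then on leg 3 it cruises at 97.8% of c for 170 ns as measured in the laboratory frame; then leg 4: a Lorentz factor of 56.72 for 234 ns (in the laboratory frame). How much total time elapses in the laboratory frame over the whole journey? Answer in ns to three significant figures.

Leg 1: γ = 1/√(1 − 0.813²) = 1/√0.3390 = 1.717; Δt_1 = 1.717 × 679 = 1166 ns.
Leg 2: 541 ns is already measured in the laboratory frame.
Leg 3: 170 ns is already measured in the laboratory frame.
Leg 4: 234 ns is already measured in the laboratory frame.
Total: 1166 + 541.0 + 170.0 + 234.0 ns.

Δt = 2110 ns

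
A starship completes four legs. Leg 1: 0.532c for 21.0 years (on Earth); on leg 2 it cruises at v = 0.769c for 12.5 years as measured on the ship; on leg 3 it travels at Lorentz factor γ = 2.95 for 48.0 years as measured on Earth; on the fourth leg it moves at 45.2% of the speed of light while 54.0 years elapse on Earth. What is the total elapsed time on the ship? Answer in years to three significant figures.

τ = 94.7 years

Leg 1: γ = 1/√(1 − 0.532²) = 1/√0.7170 = 1.181; τ_1 = 21.0/1.181 = 17.78 years.
Leg 2: 12.5 years is already measured on the ship.
Leg 3: γ = 2.95; τ_3 = 48.0/2.950 = 16.27 years.
Leg 4: β = 0.452; γ = 1/√(1 − 0.452²) = 1/√0.7957 = 1.121; τ_4 = 54.0/1.121 = 48.17 years.
Total: 17.78 + 12.50 + 16.27 + 48.17 years.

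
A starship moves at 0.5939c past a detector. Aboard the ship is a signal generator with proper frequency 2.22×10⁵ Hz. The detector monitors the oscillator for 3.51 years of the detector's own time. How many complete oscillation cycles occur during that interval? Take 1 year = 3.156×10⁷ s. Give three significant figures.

N = 1.98×10¹³

γ = 1/√(1 − 0.5939²) = 1/√0.6473 = 1.243
During 3.51 years of lab time, the oscillator's proper time advances by τ = Δt/γ = 3.51/1.243 = 2.824 years = 8.912×10⁷ s.
N = f × τ = 2.22×10⁵ × 8.912×10⁷ = 1.979×10¹³.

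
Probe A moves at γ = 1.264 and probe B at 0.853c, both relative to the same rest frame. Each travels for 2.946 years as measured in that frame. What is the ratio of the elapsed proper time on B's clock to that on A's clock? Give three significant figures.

τ_B/τ_A = 0.660

A: γ = 1.264. B: γ = 1/√(1 − 0.853²) = 1/√0.2724 = 1.916.
τ_A/τ_B = γ_B/γ_A = 1.916/1.264 = 1.516, so τ_B/τ_A = 0.6597.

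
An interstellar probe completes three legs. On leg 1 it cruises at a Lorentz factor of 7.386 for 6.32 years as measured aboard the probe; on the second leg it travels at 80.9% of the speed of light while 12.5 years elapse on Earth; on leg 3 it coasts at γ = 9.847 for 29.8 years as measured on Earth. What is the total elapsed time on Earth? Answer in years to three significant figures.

Δt = 89.0 years

Leg 1: γ = 7.386; Δt_1 = 7.386 × 6.32 = 46.68 years.
Leg 2: 12.5 years is already measured on Earth.
Leg 3: 29.8 years is already measured on Earth.
Total: 46.68 + 12.50 + 29.80 years.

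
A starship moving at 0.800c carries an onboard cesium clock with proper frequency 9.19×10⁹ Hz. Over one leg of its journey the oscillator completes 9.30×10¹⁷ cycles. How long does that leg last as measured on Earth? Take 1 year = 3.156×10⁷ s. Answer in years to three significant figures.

γ = 1/√(1 − 0.800²) = 5/3 ≈ 1.667
Proper time for N cycles: τ = N/f = 9.30×10¹⁷/(9.19×10⁹) = 1.012×10⁸ s = 3.206 years.
Lab-frame duration Δt = γτ = 1.667 × 3.206 = 5.344 years.

Δt = 5.34 years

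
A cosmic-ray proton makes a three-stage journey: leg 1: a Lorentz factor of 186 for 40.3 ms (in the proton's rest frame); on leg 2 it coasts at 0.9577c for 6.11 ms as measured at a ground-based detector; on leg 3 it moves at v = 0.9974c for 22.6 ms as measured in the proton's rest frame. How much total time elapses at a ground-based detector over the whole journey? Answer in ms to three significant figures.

Δt = 7820 ms

Leg 1: γ = 186; Δt_1 = 186.0 × 40.3 = 7496 ms.
Leg 2: 6.11 ms is already measured at a ground-based detector.
Leg 3: γ = 1/√(1 − 0.9974²) = 1/√0.005193 = 13.88; Δt_3 = 13.88 × 22.6 = 313.6 ms.
Total: 7496 + 6.110 + 313.6 ms.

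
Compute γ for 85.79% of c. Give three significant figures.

β = 0.8579; γ = 1/√(1 − 0.8579²) = 1/√0.2640 = 1.946

γ = 1.95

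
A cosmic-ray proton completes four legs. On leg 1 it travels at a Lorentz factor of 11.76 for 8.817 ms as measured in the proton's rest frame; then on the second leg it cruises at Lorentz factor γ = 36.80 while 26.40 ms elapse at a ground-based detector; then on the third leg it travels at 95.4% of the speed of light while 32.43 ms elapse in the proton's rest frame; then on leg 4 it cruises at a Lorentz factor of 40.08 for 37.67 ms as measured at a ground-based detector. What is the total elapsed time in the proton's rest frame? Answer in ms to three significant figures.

τ = 42.9 ms

Leg 1: 8.817 ms is already measured in the proton's rest frame.
Leg 2: γ = 36.80; τ_2 = 26.40/36.80 = 0.7174 ms.
Leg 3: 32.43 ms is already measured in the proton's rest frame.
Leg 4: γ = 40.08; τ_4 = 37.67/40.08 = 0.9399 ms.
Total: 8.817 + 0.7174 + 32.43 + 0.9399 ms.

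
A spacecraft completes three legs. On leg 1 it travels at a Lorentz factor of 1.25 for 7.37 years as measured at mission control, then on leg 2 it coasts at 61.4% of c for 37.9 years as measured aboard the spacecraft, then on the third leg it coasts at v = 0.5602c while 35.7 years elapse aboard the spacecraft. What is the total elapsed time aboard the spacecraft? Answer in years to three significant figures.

Leg 1: γ = 1.25; τ_1 = 7.37/1.250 = 5.896 years.
Leg 2: 37.9 years is already measured aboard the spacecraft.
Leg 3: 35.7 years is already measured aboard the spacecraft.
Total: 5.896 + 37.90 + 35.70 years.

τ = 79.5 years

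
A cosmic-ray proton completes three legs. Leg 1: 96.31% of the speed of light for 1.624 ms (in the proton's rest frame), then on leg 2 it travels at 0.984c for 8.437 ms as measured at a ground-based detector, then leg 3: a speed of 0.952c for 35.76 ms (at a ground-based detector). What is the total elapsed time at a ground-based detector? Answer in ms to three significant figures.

Leg 1: β = 0.9631; γ = 1/√(1 − 0.9631²) = 1/√0.07244 = 3.715; Δt_1 = 3.715 × 1.624 = 6.034 ms.
Leg 2: 8.437 ms is already measured at a ground-based detector.
Leg 3: 35.76 ms is already measured at a ground-based detector.
Total: 6.034 + 8.437 + 35.76 ms.

Δt = 50.2 ms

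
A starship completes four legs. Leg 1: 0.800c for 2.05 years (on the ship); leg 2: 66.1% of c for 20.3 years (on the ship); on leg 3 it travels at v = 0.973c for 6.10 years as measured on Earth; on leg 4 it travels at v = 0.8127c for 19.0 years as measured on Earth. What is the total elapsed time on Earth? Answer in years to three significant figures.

Δt = 55.6 years

Leg 1: γ = 1/√(1 − 0.800²) = 5/3 ≈ 1.667; Δt_1 = 1.667 × 2.05 = 3.417 years.
Leg 2: β = 0.661; γ = 1/√(1 − 0.661²) = 1/√0.5631 = 1.333; Δt_2 = 1.333 × 20.3 = 27.05 years.
Leg 3: 6.10 years is already measured on Earth.
Leg 4: 19.0 years is already measured on Earth.
Total: 3.417 + 27.05 + 6.100 + 19.00 years.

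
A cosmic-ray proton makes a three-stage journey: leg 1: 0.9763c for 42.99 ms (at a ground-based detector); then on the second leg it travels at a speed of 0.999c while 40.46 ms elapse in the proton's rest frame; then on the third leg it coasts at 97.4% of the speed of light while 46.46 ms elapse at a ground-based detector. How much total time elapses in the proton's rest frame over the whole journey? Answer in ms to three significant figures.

τ = 60.3 ms

Leg 1: γ = 1/√(1 − 0.9763²) = 1/√0.04684 = 4.621; τ_1 = 42.99/4.621 = 9.304 ms.
Leg 2: 40.46 ms is already measured in the proton's rest frame.
Leg 3: β = 0.974; γ = 1/√(1 − 0.974²) = 1/√0.05132 = 4.414; τ_3 = 46.46/4.414 = 10.53 ms.
Total: 9.304 + 40.46 + 10.53 ms.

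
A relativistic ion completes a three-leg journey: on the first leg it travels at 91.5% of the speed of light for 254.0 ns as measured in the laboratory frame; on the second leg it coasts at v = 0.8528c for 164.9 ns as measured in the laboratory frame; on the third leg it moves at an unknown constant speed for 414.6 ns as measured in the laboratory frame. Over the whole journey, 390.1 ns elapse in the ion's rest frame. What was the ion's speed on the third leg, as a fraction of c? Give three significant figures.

Leg 1: β = 0.915; γ = 1/√(1 − 0.915²) = 1/√0.1628 = 2.479; τ_1 = 254.0/2.479 = 102.5 ns.
Leg 2: γ = 1/√(1 − 0.8528²) = 1/√0.2727 = 1.915; τ_2 = 164.9/1.915 = 86.12 ns.
Leg 3: speed unknown; τ_3 = 414.6/γ_3.
Total proper time: 102.5 + 86.12 + τ_3 = 390.1, so τ_3 = 390.1 − 188.6 = 201.5 ns.
γ_3 = 414.6/201.5 = 2.058; β = √(1 − 1/γ²) = √0.7638.

β = 0.874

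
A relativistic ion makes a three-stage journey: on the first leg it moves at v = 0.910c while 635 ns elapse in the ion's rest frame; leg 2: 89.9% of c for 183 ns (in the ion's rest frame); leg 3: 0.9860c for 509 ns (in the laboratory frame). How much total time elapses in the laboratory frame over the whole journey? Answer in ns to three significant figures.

Δt = 2460 ns

Leg 1: γ = 1/√(1 − 0.910²) = 1/√0.1719 = 2.412; Δt_1 = 2.412 × 635 = 1532 ns.
Leg 2: β = 0.899; γ = 1/√(1 − 0.899²) = 1/√0.1918 = 2.283; Δt_2 = 2.283 × 183 = 417.9 ns.
Leg 3: 509 ns is already measured in the laboratory frame.
Total: 1532 + 417.9 + 509.0 ns.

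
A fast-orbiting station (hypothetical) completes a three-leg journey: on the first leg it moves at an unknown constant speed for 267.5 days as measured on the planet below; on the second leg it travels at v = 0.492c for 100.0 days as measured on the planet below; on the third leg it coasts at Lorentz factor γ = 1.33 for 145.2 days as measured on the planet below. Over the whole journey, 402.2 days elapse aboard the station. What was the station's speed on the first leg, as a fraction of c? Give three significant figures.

Leg 1: speed unknown; τ_1 = 267.5/γ_1.
Leg 2: γ = 1/√(1 − 0.492²) = 1/√0.7579 = 1.149; τ_2 = 100.0/1.149 = 87.06 days.
Leg 3: γ = 1.33; τ_3 = 145.2/1.330 = 109.2 days.
Total proper time: τ_1 + 87.06 + 109.2 = 402.2, so τ_1 = 402.2 − 196.2 = 206.0 days.
γ_1 = 267.5/206.0 = 1.299; β = √(1 − 1/γ²) = √0.4071.

β = 0.638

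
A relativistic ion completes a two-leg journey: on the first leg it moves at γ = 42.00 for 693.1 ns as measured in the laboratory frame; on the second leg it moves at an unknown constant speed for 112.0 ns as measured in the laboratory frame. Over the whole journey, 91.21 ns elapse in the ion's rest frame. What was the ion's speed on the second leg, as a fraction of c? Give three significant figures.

β = 0.745

Leg 1: γ = 42.00; τ_1 = 693.1/42.00 = 16.50 ns.
Leg 2: speed unknown; τ_2 = 112.0/γ_2.
Total proper time: 16.50 + τ_2 = 91.21, so τ_2 = 91.21 − 16.50 = 74.71 ns.
γ_2 = 112.0/74.71 = 1.499; β = √(1 − 1/γ²) = √0.5551.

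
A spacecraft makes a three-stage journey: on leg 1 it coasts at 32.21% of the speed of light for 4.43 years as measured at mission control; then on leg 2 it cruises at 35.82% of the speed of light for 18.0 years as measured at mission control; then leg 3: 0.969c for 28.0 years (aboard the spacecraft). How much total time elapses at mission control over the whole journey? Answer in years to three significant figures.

Leg 1: 4.43 years is already measured at mission control.
Leg 2: 18.0 years is already measured at mission control.
Leg 3: γ = 1/√(1 − 0.969²) = 1/√0.06104 = 4.048; Δt_3 = 4.048 × 28.0 = 113.3 years.
Total: 4.430 + 18.00 + 113.3 years.

Δt = 136 years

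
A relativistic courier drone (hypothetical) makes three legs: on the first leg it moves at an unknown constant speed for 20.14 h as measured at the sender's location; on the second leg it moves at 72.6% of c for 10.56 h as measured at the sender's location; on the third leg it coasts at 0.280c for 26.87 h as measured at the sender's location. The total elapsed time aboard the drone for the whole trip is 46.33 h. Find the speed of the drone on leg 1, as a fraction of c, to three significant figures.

Leg 1: speed unknown; τ_1 = 20.14/γ_1.
Leg 2: β = 0.726; γ = 1/√(1 − 0.726²) = 1/√0.4729 = 1.454; τ_2 = 10.56/1.454 = 7.262 h.
Leg 3: γ = 1/√(1 − 0.280²) = 25/24 ≈ 1.042; τ_3 = 26.87/1.042 = 25.80 h.
Total proper time: τ_1 + 7.262 + 25.80 = 46.33, so τ_1 = 46.33 − 33.06 = 13.27 h.
γ_1 = 20.14/13.27 = 1.517; β = √(1 − 1/γ²) = √0.5657.

β = 0.752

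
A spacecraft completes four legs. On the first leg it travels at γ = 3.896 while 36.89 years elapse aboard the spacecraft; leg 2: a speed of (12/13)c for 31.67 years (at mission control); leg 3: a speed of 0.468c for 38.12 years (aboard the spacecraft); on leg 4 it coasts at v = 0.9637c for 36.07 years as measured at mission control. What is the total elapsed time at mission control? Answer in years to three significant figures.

Leg 1: γ = 3.896; Δt_1 = 3.896 × 36.89 = 143.7 years.
Leg 2: 31.67 years is already measured at mission control.
Leg 3: γ = 1/√(1 − 0.468²) = 1/√0.7810 = 1.132; Δt_3 = 1.132 × 38.12 = 43.14 years.
Leg 4: 36.07 years is already measured at mission control.
Total: 143.7 + 31.67 + 43.14 + 36.07 years.

Δt = 255 years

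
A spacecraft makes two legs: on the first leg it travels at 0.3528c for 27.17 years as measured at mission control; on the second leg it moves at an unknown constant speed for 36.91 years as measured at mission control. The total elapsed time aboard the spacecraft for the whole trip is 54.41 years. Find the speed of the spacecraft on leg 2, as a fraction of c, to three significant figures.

β = 0.619

Leg 1: γ = 1/√(1 − 0.3528²) = 1/√0.8755 = 1.069; τ_1 = 27.17/1.069 = 25.42 years.
Leg 2: speed unknown; τ_2 = 36.91/γ_2.
Total proper time: 25.42 + τ_2 = 54.41, so τ_2 = 54.41 − 25.42 = 28.99 years.
γ_2 = 36.91/28.99 = 1.273; β = √(1 − 1/γ²) = √0.3832.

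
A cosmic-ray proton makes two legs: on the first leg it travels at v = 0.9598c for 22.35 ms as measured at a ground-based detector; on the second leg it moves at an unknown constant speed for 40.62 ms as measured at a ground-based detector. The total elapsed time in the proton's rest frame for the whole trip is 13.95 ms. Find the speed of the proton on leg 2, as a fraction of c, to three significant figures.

β = 0.982

Leg 1: γ = 1/√(1 − 0.9598²) = 1/√0.07878 = 3.563; τ_1 = 22.35/3.563 = 6.273 ms.
Leg 2: speed unknown; τ_2 = 40.62/γ_2.
Total proper time: 6.273 + τ_2 = 13.95, so τ_2 = 13.95 − 6.273 = 7.677 ms.
γ_2 = 40.62/7.677 = 5.291; β = √(1 − 1/γ²) = √0.9643.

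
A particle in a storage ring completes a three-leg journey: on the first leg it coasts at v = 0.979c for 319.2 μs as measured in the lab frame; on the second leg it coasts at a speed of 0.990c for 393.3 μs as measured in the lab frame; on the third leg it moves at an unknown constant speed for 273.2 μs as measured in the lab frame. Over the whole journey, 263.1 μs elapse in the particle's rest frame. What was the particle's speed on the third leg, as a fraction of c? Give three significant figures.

β = 0.853

Leg 1: γ = 1/√(1 − 0.979²) = 1/√0.04156 = 4.905; τ_1 = 319.2/4.905 = 65.07 μs.
Leg 2: γ = 1/√(1 − 0.990²) = 1/√0.01990 = 7.089; τ_2 = 393.3/7.089 = 55.48 μs.
Leg 3: speed unknown; τ_3 = 273.2/γ_3.
Total proper time: 65.07 + 55.48 + τ_3 = 263.1, so τ_3 = 263.1 − 120.6 = 142.5 μs.
γ_3 = 273.2/142.5 = 1.917; β = √(1 − 1/γ²) = √0.7278.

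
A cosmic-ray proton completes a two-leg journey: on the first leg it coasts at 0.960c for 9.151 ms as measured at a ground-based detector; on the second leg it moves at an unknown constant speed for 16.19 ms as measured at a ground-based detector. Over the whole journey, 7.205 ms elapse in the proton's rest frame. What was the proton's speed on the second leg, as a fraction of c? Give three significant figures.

β = 0.958

Leg 1: γ = 1/√(1 − 0.960²) = 25/7 ≈ 3.571; τ_1 = 9.151/3.571 = 2.562 ms.
Leg 2: speed unknown; τ_2 = 16.19/γ_2.
Total proper time: 2.562 + τ_2 = 7.205, so τ_2 = 7.205 − 2.562 = 4.643 ms.
γ_2 = 16.19/4.643 = 3.487; β = √(1 − 1/γ²) = √0.9178.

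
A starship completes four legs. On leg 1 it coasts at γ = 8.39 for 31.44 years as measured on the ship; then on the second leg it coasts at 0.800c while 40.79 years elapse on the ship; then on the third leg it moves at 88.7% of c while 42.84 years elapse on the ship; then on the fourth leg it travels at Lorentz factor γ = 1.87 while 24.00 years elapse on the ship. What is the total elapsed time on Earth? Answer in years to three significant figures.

Δt = 469 years

Leg 1: γ = 8.39; Δt_1 = 8.390 × 31.44 = 263.8 years.
Leg 2: γ = 1/√(1 − 0.800²) = 5/3 ≈ 1.667; Δt_2 = 1.667 × 40.79 = 67.98 years.
Leg 3: β = 0.887; γ = 1/√(1 − 0.887²) = 1/√0.2132 = 2.166; Δt_3 = 2.166 × 42.84 = 92.77 years.
Leg 4: γ = 1.87; Δt_4 = 1.870 × 24.00 = 44.88 years.
Total: 263.8 + 67.98 + 92.77 + 44.88 years.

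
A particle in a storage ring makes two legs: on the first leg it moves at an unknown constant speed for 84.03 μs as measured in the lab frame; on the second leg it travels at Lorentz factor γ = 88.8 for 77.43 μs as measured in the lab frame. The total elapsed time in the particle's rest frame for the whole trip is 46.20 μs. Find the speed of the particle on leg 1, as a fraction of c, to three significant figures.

β = 0.842

Leg 1: speed unknown; τ_1 = 84.03/γ_1.
Leg 2: γ = 88.8; τ_2 = 77.43/88.80 = 0.8720 μs.
Total proper time: τ_1 + 0.8720 = 46.20, so τ_1 = 46.20 − 0.8720 = 45.33 μs.
γ_1 = 84.03/45.33 = 1.854; β = √(1 − 1/γ²) = √0.7090.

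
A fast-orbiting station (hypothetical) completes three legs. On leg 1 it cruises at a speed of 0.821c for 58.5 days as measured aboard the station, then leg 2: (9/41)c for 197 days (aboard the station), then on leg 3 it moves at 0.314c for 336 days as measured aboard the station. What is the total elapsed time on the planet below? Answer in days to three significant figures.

Leg 1: γ = 1/√(1 − 0.821²) = 1/√0.3260 = 1.752; Δt_1 = 1.752 × 58.5 = 102.5 days.
Leg 2: γ = 1/√(1 − (9/41)²) = 41/40 = 1.025; Δt_2 = 1.025 × 197 = 201.9 days.
Leg 3: γ = 1/√(1 − 0.314²) = 1/√0.9014 = 1.053; Δt_3 = 1.053 × 336 = 353.9 days.
Total: 102.5 + 201.9 + 353.9 days.

Δt = 658 days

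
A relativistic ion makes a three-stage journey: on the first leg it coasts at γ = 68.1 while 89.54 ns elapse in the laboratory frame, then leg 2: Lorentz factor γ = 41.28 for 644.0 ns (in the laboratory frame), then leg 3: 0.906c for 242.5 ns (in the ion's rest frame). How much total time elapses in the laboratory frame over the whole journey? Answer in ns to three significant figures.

Leg 1: 89.54 ns is already measured in the laboratory frame.
Leg 2: 644.0 ns is already measured in the laboratory frame.
Leg 3: γ = 1/√(1 − 0.906²) = 1/√0.1792 = 2.363; Δt_3 = 2.363 × 242.5 = 572.9 ns.
Total: 89.54 + 644.0 + 572.9 ns.

Δt = 1310 ns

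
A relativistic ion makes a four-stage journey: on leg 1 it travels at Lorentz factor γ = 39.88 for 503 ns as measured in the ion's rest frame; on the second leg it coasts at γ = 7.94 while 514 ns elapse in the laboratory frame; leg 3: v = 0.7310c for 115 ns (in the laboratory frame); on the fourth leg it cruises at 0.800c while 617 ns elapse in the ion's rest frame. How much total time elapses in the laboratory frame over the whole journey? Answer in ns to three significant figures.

Leg 1: γ = 39.88; Δt_1 = 39.88 × 503 = 2.006×10⁴ ns.
Leg 2: 514 ns is already measured in the laboratory frame.
Leg 3: 115 ns is already measured in the laboratory frame.
Leg 4: γ = 1/√(1 − 0.800²) = 5/3 ≈ 1.667; Δt_4 = 1.667 × 617 = 1028 ns.
Total: 2.006×10⁴ + 514.0 + 115.0 + 1028 ns.

Δt = 2.17×10⁴ ns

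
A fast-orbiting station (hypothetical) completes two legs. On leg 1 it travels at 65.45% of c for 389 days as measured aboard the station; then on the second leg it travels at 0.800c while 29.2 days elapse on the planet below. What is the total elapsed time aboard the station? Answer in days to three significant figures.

τ = 407 days

Leg 1: 389 days is already measured aboard the station.
Leg 2: γ = 1/√(1 − 0.800²) = 5/3 ≈ 1.667; τ_2 = 29.2/1.667 = 17.52 days.
Total: 389.0 + 17.52 days.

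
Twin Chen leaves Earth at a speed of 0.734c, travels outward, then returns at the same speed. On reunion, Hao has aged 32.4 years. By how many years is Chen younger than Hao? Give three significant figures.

Δt − τ = 10.4 years

γ = 1/√(1 − 0.734²) = 1/√0.4612 = 1.472
Chen's elapsed proper time: τ = 32.4/1.472 = 22.00 years.
Age gap = Δt − τ = 32.4 − 22.00 years.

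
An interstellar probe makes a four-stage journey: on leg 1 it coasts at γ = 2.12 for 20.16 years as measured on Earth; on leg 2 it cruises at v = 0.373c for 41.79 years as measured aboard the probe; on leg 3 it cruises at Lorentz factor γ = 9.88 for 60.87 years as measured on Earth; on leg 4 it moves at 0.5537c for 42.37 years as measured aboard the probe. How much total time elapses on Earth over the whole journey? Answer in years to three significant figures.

Δt = 177 years

Leg 1: 20.16 years is already measured on Earth.
Leg 2: γ = 1/√(1 − 0.373²) = 1/√0.8609 = 1.078; Δt_2 = 1.078 × 41.79 = 45.04 years.
Leg 3: 60.87 years is already measured on Earth.
Leg 4: γ = 1/√(1 − 0.5537²) = 1/√0.6934 = 1.201; Δt_4 = 1.201 × 42.37 = 50.88 years.
Total: 20.16 + 45.04 + 60.87 + 50.88 years.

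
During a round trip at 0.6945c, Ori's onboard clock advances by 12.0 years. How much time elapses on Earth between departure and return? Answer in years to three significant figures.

γ = 1/√(1 − 0.6945²) = 1/√0.5177 = 1.390
Earth-frame duration is the dilated interval: Δt = γτ = 1.390 × 12.0 years.

Δt = 16.7 years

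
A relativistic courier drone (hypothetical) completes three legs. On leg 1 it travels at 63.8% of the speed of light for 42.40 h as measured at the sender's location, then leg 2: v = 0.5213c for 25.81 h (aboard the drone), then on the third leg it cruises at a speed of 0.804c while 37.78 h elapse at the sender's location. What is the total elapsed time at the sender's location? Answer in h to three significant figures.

Leg 1: 42.40 h is already measured at the sender's location.
Leg 2: γ = 1/√(1 − 0.5213²) = 1/√0.7282 = 1.172; Δt_2 = 1.172 × 25.81 = 30.24 h.
Leg 3: 37.78 h is already measured at the sender's location.
Total: 42.40 + 30.24 + 37.78 h.

Δt = 110 h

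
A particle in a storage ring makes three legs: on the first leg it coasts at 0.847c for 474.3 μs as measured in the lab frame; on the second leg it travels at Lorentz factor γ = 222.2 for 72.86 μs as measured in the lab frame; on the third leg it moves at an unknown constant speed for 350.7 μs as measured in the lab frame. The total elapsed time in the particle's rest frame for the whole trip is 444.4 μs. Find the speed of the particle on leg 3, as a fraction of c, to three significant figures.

Leg 1: γ = 1/√(1 − 0.847²) = 1/√0.2826 = 1.881; τ_1 = 474.3/1.881 = 252.1 μs.
Leg 2: γ = 222.2; τ_2 = 72.86/222.2 = 0.3279 μs.
Leg 3: speed unknown; τ_3 = 350.7/γ_3.
Total proper time: 252.1 + 0.3279 + τ_3 = 444.4, so τ_3 = 444.4 − 252.5 = 191.9 μs.
γ_3 = 350.7/191.9 = 1.827; β = √(1 − 1/γ²) = √0.7005.

β = 0.837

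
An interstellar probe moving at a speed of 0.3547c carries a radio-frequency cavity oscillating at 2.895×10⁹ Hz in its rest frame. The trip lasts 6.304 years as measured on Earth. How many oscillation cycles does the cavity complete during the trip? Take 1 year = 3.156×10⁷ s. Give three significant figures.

N = 5.39×10¹⁷

γ = 1/√(1 − 0.3547²) = 1/√0.8742 = 1.070
The oscillator's own cycle count is N = f × τ where τ is the proper time aboard the probe. τ = Δt/γ = 6.304/1.070 = 5.894 years = 1.860×10⁸ s.
N = 2.895×10⁹ × 1.860×10⁸ = 5.385×10¹⁷.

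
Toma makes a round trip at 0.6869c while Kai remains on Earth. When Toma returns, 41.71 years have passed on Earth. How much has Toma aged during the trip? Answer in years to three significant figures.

γ = 1/√(1 − 0.6869²) = 1/√0.5282 = 1.376
Toma's clock measures proper time along the trip: τ = Δt/γ = 41.71/1.376 years.

τ = 30.3 years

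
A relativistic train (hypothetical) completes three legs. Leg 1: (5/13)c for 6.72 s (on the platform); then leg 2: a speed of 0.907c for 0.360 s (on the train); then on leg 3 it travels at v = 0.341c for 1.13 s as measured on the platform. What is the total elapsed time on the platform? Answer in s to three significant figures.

Δt = 8.70 s

Leg 1: 6.72 s is already measured on the platform.
Leg 2: γ = 1/√(1 − 0.907²) = 1/√0.1774 = 2.375; Δt_2 = 2.375 × 0.360 = 0.8548 s.
Leg 3: 1.13 s is already measured on the platform.
Total: 6.720 + 0.8548 + 1.130 s.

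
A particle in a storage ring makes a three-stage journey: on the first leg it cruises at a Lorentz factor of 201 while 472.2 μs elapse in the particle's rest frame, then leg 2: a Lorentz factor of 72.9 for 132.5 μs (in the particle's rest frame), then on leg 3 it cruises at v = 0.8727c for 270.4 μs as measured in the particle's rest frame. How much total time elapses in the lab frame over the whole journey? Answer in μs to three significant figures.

Δt = 1.05×10⁵ μs

Leg 1: γ = 201; Δt_1 = 201.0 × 472.2 = 9.491×10⁴ μs.
Leg 2: γ = 72.9; Δt_2 = 72.90 × 132.5 = 9659 μs.
Leg 3: γ = 1/√(1 − 0.8727²) = 1/√0.2384 = 2.048; Δt_3 = 2.048 × 270.4 = 553.8 μs.
Total: 9.491×10⁴ + 9659 + 553.8 μs.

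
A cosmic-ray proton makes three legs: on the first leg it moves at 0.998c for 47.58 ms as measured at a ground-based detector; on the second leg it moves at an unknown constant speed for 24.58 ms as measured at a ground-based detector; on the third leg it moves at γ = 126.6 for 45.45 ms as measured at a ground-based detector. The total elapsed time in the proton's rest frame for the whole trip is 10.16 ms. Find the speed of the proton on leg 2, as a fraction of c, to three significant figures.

Leg 1: γ = 1/√(1 − 0.998²) = 1/√0.003996 = 15.82; τ_1 = 47.58/15.82 = 3.008 ms.
Leg 2: speed unknown; τ_2 = 24.58/γ_2.
Leg 3: γ = 126.6; τ_3 = 45.45/126.6 = 0.3590 ms.
Total proper time: 3.008 + τ_2 + 0.3590 = 10.16, so τ_2 = 10.16 − 3.367 = 6.793 ms.
γ_2 = 24.58/6.793 = 3.618; β = √(1 − 1/γ²) = √0.9236.

β = 0.961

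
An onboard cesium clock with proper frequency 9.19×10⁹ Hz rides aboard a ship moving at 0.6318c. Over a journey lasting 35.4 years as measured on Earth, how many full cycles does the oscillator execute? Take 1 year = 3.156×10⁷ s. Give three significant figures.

γ = 1/√(1 − 0.6318²) = 1/√0.6008 = 1.290
The oscillator's own cycle count is N = f × τ where τ is the proper time on the ship. τ = Δt/γ = 35.4/1.290 = 27.44 years = 8.660×10⁸ s.
N = 9.19×10⁹ × 8.660×10⁸ = 7.958×10¹⁸.

N = 7.96×10¹⁸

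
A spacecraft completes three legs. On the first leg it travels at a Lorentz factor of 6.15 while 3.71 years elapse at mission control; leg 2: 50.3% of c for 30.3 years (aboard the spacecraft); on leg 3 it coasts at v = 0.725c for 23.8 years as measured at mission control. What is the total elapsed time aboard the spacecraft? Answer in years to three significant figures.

Leg 1: γ = 6.15; τ_1 = 3.71/6.150 = 0.6033 years.
Leg 2: 30.3 years is already measured aboard the spacecraft.
Leg 3: γ = 1/√(1 − 0.725²) = 1/√0.4744 = 1.452; τ_3 = 23.8/1.452 = 16.39 years.
Total: 0.6033 + 30.30 + 16.39 years.

τ = 47.3 years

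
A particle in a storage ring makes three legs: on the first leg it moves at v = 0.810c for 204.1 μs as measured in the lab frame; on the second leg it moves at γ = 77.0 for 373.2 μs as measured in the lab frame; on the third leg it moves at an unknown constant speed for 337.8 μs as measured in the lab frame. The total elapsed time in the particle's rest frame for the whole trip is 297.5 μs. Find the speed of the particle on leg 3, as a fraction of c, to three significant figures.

β = 0.859

Leg 1: γ = 1/√(1 − 0.810²) = 1/√0.3439 = 1.705; τ_1 = 204.1/1.705 = 119.7 μs.
Leg 2: γ = 77.0; τ_2 = 373.2/77.00 = 4.847 μs.
Leg 3: speed unknown; τ_3 = 337.8/γ_3.
Total proper time: 119.7 + 4.847 + τ_3 = 297.5, so τ_3 = 297.5 − 124.5 = 173.0 μs.
γ_3 = 337.8/173.0 = 1.953; β = √(1 − 1/γ²) = √0.7378.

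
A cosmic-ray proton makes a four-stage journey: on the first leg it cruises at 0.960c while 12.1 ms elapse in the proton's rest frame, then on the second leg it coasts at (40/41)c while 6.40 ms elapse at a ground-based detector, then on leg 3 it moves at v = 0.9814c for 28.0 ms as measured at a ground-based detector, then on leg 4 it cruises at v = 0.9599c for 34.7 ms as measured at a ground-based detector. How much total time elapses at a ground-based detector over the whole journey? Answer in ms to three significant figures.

Leg 1: γ = 1/√(1 − 0.960²) = 25/7 ≈ 3.571; Δt_1 = 3.571 × 12.1 = 43.21 ms.
Leg 2: 6.40 ms is already measured at a ground-based detector.
Leg 3: 28.0 ms is already measured at a ground-based detector.
Leg 4: 34.7 ms is already measured at a ground-based detector.
Total: 43.21 + 6.400 + 28.00 + 34.70 ms.

Δt = 112 ms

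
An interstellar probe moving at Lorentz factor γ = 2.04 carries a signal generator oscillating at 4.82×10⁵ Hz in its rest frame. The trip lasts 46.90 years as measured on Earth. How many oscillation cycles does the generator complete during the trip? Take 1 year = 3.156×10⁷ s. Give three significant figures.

γ = 2.04
The oscillator's own cycle count is N = f × τ where τ is the proper time aboard the probe. τ = Δt/γ = 46.90/2.040 = 22.99 years = 7.256×10⁸ s.
N = 4.82×10⁵ × 7.256×10⁸ = 3.497×10¹⁴.

N = 3.50×10¹⁴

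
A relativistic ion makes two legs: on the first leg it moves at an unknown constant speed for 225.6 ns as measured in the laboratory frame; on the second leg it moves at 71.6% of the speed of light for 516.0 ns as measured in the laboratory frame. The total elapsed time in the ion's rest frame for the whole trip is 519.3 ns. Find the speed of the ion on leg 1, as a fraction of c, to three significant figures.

Leg 1: speed unknown; τ_1 = 225.6/γ_1.
Leg 2: β = 0.716; γ = 1/√(1 − 0.716²) = 1/√0.4873 = 1.432; τ_2 = 516.0/1.432 = 360.2 ns.
Total proper time: τ_1 + 360.2 = 519.3, so τ_1 = 519.3 − 360.2 = 159.1 ns.
γ_1 = 225.6/159.1 = 1.418; β = √(1 − 1/γ²) = √0.5028.

β = 0.709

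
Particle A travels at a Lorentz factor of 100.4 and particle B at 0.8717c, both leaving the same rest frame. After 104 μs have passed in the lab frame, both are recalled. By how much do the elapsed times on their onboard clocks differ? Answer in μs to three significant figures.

|τ_A − τ_B| = 49.9 μs

A: γ = 100.4; τ_A = 104/100.4 = 1.036 μs.
B: γ = 1/√(1 − 0.8717²) = 1/√0.2401 = 2.041; τ_B = 104/2.041 = 50.96 μs.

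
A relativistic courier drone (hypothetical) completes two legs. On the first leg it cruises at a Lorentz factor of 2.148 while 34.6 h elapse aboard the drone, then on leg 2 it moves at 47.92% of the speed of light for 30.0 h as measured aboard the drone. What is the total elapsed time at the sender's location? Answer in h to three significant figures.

Leg 1: γ = 2.148; Δt_1 = 2.148 × 34.6 = 74.32 h.
Leg 2: β = 0.4792; γ = 1/√(1 − 0.4792²) = 1/√0.7704 = 1.139; Δt_2 = 1.139 × 30.0 = 34.18 h.
Total: 74.32 + 34.18 h.

Δt = 109 h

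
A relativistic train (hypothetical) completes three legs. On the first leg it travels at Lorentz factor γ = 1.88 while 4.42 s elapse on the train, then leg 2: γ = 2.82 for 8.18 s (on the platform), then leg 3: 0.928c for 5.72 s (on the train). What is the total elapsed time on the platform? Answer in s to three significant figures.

Δt = 31.8 s

Leg 1: γ = 1.88; Δt_1 = 1.880 × 4.42 = 8.310 s.
Leg 2: 8.18 s is already measured on the platform.
Leg 3: γ = 1/√(1 − 0.928²) = 1/√0.1388 = 2.684; Δt_3 = 2.684 × 5.72 = 15.35 s.
Total: 8.310 + 8.180 + 15.35 s.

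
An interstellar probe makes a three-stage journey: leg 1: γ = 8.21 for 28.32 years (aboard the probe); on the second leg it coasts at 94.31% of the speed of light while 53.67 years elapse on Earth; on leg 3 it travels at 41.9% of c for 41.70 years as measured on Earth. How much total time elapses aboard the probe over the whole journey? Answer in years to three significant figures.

Leg 1: 28.32 years is already measured aboard the probe.
Leg 2: β = 0.9431; γ = 1/√(1 − 0.9431²) = 1/√0.1106 = 3.007; τ_2 = 53.67/3.007 = 17.85 years.
Leg 3: β = 0.419; γ = 1/√(1 − 0.419²) = 1/√0.8244 = 1.101; τ_3 = 41.70/1.101 = 37.86 years.
Total: 28.32 + 17.85 + 37.86 years.

τ = 84.0 years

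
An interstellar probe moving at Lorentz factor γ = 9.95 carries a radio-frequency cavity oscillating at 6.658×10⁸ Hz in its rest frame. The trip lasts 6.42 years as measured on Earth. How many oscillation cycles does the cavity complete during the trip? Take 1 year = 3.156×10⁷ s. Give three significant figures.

N = 1.36×10¹⁶

γ = 9.95
The oscillator's own cycle count is N = f × τ where τ is the proper time aboard the probe. τ = Δt/γ = 6.42/9.950 = 0.6452 years = 2.036×10⁷ s.
N = 6.658×10⁸ × 2.036×10⁷ = 1.356×10¹⁶.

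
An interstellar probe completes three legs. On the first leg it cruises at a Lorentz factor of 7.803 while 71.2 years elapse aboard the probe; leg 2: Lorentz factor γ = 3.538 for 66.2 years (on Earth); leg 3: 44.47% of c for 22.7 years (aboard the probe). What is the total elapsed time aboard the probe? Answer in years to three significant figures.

Leg 1: 71.2 years is already measured aboard the probe.
Leg 2: γ = 3.538; τ_2 = 66.2/3.538 = 18.71 years.
Leg 3: 22.7 years is already measured aboard the probe.
Total: 71.20 + 18.71 + 22.70 years.

τ = 113 years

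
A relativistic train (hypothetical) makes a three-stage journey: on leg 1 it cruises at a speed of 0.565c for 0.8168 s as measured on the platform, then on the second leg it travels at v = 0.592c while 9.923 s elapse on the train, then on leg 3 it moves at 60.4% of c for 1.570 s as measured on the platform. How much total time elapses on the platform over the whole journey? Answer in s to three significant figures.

Leg 1: 0.8168 s is already measured on the platform.
Leg 2: γ = 1/√(1 − 0.592²) = 1/√0.6495 = 1.241; Δt_2 = 1.241 × 9.923 = 12.31 s.
Leg 3: 1.570 s is already measured on the platform.
Total: 0.8168 + 12.31 + 1.570 s.

Δt = 14.7 s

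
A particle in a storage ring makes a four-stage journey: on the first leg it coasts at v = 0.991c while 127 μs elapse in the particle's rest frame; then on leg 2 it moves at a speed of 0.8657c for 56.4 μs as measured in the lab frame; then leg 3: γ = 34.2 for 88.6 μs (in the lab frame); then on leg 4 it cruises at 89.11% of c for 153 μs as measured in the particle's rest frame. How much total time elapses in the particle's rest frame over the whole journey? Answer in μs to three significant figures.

Leg 1: 127 μs is already measured in the particle's rest frame.
Leg 2: γ = 1/√(1 − 0.8657²) = 1/√0.2506 = 1.998; τ_2 = 56.4/1.998 = 28.23 μs.
Leg 3: γ = 34.2; τ_3 = 88.6/34.20 = 2.591 μs.
Leg 4: 153 μs is already measured in the particle's rest frame.
Total: 127.0 + 28.23 + 2.591 + 153.0 μs.

τ = 311 μs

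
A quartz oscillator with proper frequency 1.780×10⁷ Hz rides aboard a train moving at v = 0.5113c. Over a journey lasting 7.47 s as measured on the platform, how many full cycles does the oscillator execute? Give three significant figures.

N = 1.14×10⁸

γ = 1/√(1 − 0.5113²) = 1/√0.7386 = 1.164
The oscillator's own cycle count is N = f × τ where τ is the proper time on the train. τ = Δt/γ = 7.47/1.164 = 6.420 s = 6.420×10⁰ s.
N = 1.780×10⁷ × 6.420×10⁰ = 1.143×10⁸.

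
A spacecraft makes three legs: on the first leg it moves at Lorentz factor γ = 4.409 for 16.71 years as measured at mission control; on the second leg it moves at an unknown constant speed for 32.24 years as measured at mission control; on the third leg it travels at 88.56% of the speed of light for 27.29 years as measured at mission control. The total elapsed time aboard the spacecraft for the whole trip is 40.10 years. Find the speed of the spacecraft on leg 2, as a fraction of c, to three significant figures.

β = 0.680

Leg 1: γ = 4.409; τ_1 = 16.71/4.409 = 3.790 years.
Leg 2: speed unknown; τ_2 = 32.24/γ_2.
Leg 3: β = 0.8856; γ = 1/√(1 − 0.8856²) = 1/√0.2157 = 2.153; τ_3 = 27.29/2.153 = 12.67 years.
Total proper time: 3.790 + τ_2 + 12.67 = 40.10, so τ_2 = 40.10 − 16.46 = 23.64 years.
γ_2 = 32.24/23.64 = 1.364; β = √(1 − 1/γ²) = √0.4626.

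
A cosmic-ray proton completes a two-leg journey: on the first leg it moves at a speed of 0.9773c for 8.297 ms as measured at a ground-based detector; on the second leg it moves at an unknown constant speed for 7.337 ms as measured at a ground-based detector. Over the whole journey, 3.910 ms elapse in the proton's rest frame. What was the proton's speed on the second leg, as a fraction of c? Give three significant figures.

β = 0.956

Leg 1: γ = 1/√(1 − 0.9773²) = 1/√0.04488 = 4.720; τ_1 = 8.297/4.720 = 1.758 ms.
Leg 2: speed unknown; τ_2 = 7.337/γ_2.
Total proper time: 1.758 + τ_2 = 3.910, so τ_2 = 3.910 − 1.758 = 2.152 ms.
γ_2 = 7.337/2.152 = 3.409; β = √(1 − 1/γ²) = √0.9140.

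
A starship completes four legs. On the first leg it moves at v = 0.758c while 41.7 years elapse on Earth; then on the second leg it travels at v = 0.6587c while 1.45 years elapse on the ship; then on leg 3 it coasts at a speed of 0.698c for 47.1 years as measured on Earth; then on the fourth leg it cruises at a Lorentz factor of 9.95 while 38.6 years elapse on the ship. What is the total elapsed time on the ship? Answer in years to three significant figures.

τ = 101 years

Leg 1: γ = 1/√(1 − 0.758²) = 1/√0.4254 = 1.533; τ_1 = 41.7/1.533 = 27.20 years.
Leg 2: 1.45 years is already measured on the ship.
Leg 3: γ = 1/√(1 − 0.698²) = 1/√0.5128 = 1.396; τ_3 = 47.1/1.396 = 33.73 years.
Leg 4: 38.6 years is already measured on the ship.
Total: 27.20 + 1.450 + 33.73 + 38.60 years.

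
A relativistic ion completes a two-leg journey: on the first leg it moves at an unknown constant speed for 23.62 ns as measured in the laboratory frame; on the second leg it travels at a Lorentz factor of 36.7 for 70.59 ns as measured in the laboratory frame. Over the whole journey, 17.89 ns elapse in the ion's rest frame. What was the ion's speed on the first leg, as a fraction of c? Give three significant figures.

β = 0.737

Leg 1: speed unknown; τ_1 = 23.62/γ_1.
Leg 2: γ = 36.7; τ_2 = 70.59/36.70 = 1.923 ns.
Total proper time: τ_1 + 1.923 = 17.89, so τ_1 = 17.89 − 1.923 = 15.97 ns.
γ_1 = 23.62/15.97 = 1.479; β = √(1 − 1/γ²) = √0.5431.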